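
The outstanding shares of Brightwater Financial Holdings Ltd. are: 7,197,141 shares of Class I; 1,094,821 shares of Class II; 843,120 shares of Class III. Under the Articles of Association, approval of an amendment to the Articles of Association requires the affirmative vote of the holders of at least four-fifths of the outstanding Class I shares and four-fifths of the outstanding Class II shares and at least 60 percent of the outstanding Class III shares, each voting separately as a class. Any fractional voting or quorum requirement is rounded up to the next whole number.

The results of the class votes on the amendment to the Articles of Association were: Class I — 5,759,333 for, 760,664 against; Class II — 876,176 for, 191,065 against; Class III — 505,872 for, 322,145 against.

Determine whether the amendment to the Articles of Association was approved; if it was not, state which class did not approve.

Approved — every class gave the required vote.

Class I: 4/5 of 7197141 = 5757712.80, rounded up to 5757713; 5,757,713 required, 5,759,333 in favor — approved.
Class II: 4/5 of 1094821 = 875856.80, rounded up to 875857; 875,857 required, 876,176 in favor — approved.
Class III: 3/5 of 843120 = 505872; 505,872 required, 505,872 in favor — approved.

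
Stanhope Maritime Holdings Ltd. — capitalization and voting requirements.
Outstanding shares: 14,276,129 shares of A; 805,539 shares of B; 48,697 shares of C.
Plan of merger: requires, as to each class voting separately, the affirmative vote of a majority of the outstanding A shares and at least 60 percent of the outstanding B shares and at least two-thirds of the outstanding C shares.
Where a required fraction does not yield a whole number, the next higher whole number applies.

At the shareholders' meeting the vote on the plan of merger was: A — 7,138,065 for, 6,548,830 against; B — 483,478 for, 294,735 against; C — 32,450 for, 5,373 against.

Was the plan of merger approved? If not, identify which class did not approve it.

Not approved — the C shares did not give the required vote.

A: a majority of 14276129 is 7138065; 7,138,065 required, 7,138,065 in favor — approved.
B: 3/5 of 805539 = 483323.40, rounded up to 483324; 483,324 required, 483,478 in favor — approved.
C: 2/3 of 48697 = 32464.67, rounded up to 32465; 32,465 required, 32,450 in favor — not approved.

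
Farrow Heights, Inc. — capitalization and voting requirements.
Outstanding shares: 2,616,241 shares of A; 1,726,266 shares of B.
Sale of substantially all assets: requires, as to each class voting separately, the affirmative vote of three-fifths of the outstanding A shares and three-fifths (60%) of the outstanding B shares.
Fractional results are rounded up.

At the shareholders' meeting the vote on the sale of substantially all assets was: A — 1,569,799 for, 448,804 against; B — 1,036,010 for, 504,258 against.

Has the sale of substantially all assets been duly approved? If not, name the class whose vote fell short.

A: 3/5 of 2616241 = 1569744.60, rounded up to 1569745; 1,569,745 required, 1,569,799 in favor — approved.
B: 3/5 of 1726266 = 1035759.60, rounded up to 1035760; 1,035,760 required, 1,036,010 in favor — approved.

Approved — every class gave the required vote.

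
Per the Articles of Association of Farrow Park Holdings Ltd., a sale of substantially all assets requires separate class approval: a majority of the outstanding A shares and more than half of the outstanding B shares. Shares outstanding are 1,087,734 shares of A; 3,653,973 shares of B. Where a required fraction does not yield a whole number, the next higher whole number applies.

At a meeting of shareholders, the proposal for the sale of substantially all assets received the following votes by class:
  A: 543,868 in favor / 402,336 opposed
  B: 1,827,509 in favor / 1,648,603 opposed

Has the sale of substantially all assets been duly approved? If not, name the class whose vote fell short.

Approved — every class gave the required vote.

A: a majority of 1087734 is 543868; 543,868 required, 543,868 in favor — approved.
B: a majority of 3653973 is 1826987; 1,826,987 required, 1,827,509 in favor — approved.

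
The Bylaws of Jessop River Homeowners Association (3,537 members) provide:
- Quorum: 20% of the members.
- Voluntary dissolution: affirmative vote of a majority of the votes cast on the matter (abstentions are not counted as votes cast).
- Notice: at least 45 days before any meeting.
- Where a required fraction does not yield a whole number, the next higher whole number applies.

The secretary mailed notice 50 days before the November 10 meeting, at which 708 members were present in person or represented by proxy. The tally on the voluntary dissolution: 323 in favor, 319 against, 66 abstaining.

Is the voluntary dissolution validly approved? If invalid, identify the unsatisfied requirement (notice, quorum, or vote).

Notice: 50 days given; 45 required. Satisfied.
Quorum: 20% of 3,537 = 707.40, rounded up to 708; 708 present. Satisfied.
Vote: requires a majority of the votes cast (708 − 66 abstaining = 642); a majority of 642 is 322, so 322 needed; 323 in favor. Satisfied.

Valid — all requirements satisfied.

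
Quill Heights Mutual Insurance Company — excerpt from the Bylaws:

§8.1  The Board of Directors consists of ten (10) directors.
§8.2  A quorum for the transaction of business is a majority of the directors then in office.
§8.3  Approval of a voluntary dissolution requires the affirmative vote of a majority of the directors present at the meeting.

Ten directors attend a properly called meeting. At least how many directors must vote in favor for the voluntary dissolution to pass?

6

The voluntary dissolution requires a majority of the directors present (10).
A majority of 10 is 6.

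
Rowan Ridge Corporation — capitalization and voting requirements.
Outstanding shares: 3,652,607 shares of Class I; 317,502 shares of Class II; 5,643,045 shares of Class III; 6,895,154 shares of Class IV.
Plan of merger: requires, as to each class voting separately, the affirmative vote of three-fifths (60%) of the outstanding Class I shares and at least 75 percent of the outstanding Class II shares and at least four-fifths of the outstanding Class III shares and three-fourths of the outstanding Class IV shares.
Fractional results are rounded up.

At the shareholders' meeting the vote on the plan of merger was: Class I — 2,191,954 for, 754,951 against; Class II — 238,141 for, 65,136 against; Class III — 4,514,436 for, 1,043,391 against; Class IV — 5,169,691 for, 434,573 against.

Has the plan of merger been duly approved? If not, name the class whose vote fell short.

Class I: 3/5 of 3652607 = 2191564.20, rounded up to 2191565; 2,191,565 required, 2,191,954 in favor — approved.
Class II: 3/4 of 317502 = 238126.50, rounded up to 238127; 238,127 required, 238,141 in favor — approved.
Class III: 4/5 of 5643045 = 4514436; 4,514,436 required, 4,514,436 in favor — approved.
Class IV: 3/4 of 6895154 = 5171365.50, rounded up to 5171366; 5,171,366 required, 5,169,691 in favor — not approved.

Not approved — the Class IV shares did not give the required vote.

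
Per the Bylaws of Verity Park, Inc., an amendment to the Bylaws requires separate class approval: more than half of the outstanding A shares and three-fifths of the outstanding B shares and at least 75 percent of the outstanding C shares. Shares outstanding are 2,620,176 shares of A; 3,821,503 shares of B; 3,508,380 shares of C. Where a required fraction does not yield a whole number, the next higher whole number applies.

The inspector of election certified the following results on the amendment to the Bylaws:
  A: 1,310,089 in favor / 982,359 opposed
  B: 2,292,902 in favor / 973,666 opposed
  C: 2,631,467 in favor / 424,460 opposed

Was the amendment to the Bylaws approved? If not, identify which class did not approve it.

A: a majority of 2620176 is 1310089; 1,310,089 required, 1,310,089 in favor — approved.
B: 3/5 of 3821503 = 2292901.80, rounded up to 2292902; 2,292,902 required, 2,292,902 in favor — approved.
C: 3/4 of 3508380 = 2631285; 2,631,285 required, 2,631,467 in favor — approved.

Approved — every class gave the required vote.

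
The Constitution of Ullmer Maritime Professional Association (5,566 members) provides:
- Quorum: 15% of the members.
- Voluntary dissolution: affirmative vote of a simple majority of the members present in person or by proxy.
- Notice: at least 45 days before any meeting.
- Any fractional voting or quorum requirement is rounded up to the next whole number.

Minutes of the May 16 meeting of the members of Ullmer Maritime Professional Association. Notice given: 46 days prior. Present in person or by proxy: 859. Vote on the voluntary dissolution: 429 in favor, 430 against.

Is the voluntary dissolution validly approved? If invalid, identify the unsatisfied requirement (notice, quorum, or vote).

Invalid — vote requirement not satisfied.

Notice: 46 days given; 45 required. Satisfied.
Quorum: 15% of 5,566 = 834.90, rounded up to 835; 859 present. Satisfied.
Vote: requires a majority of those present (859); a majority of 859 is 430, so 430 needed; 429 in favor. Not satisfied.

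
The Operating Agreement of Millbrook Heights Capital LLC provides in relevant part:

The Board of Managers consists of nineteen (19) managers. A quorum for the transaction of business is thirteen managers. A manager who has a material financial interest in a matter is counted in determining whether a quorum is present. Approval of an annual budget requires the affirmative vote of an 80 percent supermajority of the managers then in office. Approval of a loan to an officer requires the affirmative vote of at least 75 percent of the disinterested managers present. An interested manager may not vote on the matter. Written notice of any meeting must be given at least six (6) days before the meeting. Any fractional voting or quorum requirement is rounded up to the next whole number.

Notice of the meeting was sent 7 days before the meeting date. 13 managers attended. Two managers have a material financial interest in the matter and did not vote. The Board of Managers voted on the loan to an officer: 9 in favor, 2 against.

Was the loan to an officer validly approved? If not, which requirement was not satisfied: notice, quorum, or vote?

Valid — all requirements satisfied.

Notice: 7 days given; 6 required (7 ≥ 6). Satisfied.
Quorum: 13 present (interested managers count toward quorum); quorum is 13. Satisfied.
Vote: the loan to an officer requires three-fourths of the disinterested managers present (13 − 2 = 11). 3/4 of 11 = 8.25, rounded up to 9, so 9 affirmative votes are needed; 9 voted in favor. Satisfied.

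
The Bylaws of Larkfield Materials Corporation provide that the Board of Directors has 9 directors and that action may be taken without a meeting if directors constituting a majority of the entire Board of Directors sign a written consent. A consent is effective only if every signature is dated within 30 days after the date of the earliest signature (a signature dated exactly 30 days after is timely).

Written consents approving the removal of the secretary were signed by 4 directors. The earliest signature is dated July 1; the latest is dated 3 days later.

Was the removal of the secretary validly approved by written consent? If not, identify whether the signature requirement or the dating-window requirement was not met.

Not effective — insufficient signatures.

Signatures required: a majority of 9 — a majority of 9 is 5, so 5 needed; 4 signed. Insufficient.
Dating window: the latest signature is 3 days after the earliest; the limit is 30 days. Within the window.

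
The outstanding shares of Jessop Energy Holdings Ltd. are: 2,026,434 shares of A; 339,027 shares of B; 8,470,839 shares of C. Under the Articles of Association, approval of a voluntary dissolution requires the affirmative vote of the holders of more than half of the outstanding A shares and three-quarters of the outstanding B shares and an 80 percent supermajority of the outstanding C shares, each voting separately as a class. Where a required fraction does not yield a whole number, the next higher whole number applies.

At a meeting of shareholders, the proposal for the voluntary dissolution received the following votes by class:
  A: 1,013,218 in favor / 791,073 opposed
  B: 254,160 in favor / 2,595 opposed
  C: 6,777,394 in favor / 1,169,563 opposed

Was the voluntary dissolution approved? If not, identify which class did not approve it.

A: a majority of 2026434 is 1013218; 1,013,218 required, 1,013,218 in favor — approved.
B: 3/4 of 339027 = 254270.25, rounded up to 254271; 254,271 required, 254,160 in favor — not approved.
C: 4/5 of 8470839 = 6776671.20, rounded up to 6776672; 6,776,672 required, 6,777,394 in favor — approved.

Not approved — the B shares did not give the required vote.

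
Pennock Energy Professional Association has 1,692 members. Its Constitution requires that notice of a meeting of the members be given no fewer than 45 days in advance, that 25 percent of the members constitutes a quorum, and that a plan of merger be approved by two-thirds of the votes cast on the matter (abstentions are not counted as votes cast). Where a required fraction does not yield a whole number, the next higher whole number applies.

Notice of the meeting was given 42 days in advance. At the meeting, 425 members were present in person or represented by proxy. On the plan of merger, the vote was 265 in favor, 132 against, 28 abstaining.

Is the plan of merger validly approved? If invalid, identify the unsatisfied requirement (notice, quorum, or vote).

Notice: 42 days given; 45 required. Not satisfied.
Quorum: 25% of 1,692 = 423; 425 present. Satisfied.
Vote: requires two-thirds of the votes cast (425 − 28 abstaining = 397); 2/3 of 397 = 264.67, rounded up to 265, so 265 needed; 265 in favor. Satisfied.

Invalid — notice requirement not satisfied.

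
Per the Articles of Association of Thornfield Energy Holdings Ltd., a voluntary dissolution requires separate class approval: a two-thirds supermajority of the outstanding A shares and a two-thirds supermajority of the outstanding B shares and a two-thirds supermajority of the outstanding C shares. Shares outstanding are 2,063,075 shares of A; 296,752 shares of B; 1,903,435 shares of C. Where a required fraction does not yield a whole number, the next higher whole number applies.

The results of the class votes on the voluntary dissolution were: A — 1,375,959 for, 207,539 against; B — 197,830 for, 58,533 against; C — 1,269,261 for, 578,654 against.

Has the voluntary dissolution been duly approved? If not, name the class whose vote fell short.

Not approved — the B shares did not give the required vote.

A: 2/3 of 2063075 = 1375383.33, rounded up to 1375384; 1,375,384 required, 1,375,959 in favor — approved.
B: 2/3 of 296752 = 197834.67, rounded up to 197835; 197,835 required, 197,830 in favor — not approved.
C: 2/3 of 1903435 = 1268956.67, rounded up to 1268957; 1,268,957 required, 1,269,261 in favor — approved.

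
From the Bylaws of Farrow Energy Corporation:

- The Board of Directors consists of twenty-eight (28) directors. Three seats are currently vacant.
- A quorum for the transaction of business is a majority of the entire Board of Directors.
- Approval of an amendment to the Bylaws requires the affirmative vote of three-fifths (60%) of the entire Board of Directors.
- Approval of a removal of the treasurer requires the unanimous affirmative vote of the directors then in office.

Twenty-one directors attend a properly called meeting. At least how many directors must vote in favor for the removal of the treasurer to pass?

The removal of the treasurer requires the unanimous vote of the directors then in office (25).
Unanimous means all 25.
(Only 21 can vote, so the removal of the treasurer cannot pass at this meeting, but the required vote is still 25.)

25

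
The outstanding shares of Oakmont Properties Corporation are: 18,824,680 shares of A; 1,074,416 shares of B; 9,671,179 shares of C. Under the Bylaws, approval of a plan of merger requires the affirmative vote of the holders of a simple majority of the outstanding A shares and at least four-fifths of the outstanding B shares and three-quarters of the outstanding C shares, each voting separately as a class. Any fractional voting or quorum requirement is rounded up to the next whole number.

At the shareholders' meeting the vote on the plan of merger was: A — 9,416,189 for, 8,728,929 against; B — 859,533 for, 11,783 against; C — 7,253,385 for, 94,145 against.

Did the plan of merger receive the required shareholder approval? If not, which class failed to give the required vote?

A: a majority of 18824680 is 9412341; 9,412,341 required, 9,416,189 in favor — approved.
B: 4/5 of 1074416 = 859532.80, rounded up to 859533; 859,533 required, 859,533 in favor — approved.
C: 3/4 of 9671179 = 7253384.25, rounded up to 7253385; 7,253,385 required, 7,253,385 in favor — approved.

Approved — every class gave the required vote.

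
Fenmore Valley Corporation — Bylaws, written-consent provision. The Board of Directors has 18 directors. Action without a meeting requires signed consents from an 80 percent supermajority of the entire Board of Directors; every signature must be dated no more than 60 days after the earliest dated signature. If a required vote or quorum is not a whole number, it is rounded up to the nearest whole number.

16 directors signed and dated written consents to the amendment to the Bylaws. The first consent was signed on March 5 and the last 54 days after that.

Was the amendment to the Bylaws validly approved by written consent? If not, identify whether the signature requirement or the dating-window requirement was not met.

Signatures required: an 80 percent supermajority of 18 — 4/5 of 18 = 14.40, rounded up to 15, so 15 needed; 16 signed. Sufficient.
Dating window: the latest signature is 54 days after the earliest; the limit is 60 days. Within the window.

Effective — both the signature and dating-window requirements are satisfied.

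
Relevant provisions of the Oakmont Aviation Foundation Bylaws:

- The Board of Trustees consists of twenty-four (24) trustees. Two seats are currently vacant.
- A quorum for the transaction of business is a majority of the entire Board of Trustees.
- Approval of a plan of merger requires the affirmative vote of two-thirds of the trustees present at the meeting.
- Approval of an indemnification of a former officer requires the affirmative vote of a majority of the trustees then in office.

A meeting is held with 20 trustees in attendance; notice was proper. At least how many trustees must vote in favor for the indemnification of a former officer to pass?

The indemnification of a former officer requires a majority of the trustees then in office (22).
A majority of 22 is 12.

12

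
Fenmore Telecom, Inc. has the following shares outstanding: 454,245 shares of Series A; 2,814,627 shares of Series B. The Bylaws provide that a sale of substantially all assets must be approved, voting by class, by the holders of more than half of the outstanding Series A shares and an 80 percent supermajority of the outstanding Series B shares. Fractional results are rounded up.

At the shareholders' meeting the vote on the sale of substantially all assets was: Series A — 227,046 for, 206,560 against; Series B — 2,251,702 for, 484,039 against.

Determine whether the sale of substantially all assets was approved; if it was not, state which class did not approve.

Not approved — the Series A shares did not give the required vote.

Series A: a majority of 454245 is 227123; 227,123 required, 227,046 in favor — not approved.
Series B: 4/5 of 2814627 = 2251701.60, rounded up to 2251702; 2,251,702 required, 2,251,702 in favor — approved.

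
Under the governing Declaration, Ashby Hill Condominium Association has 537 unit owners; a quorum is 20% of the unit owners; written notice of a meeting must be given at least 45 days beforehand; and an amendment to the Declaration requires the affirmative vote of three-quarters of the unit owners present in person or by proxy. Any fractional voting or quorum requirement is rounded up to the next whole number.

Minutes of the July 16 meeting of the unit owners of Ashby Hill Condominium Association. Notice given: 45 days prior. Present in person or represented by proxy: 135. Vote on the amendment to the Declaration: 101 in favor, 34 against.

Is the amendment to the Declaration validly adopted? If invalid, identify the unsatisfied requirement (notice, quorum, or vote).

Invalid — vote requirement not satisfied.

Notice: 45 days given; 45 required. Satisfied.
Quorum: 20% of 537 = 107.40, rounded up to 108; 135 present. Satisfied.
Vote: requires three-fourths of those present (135); 3/4 of 135 = 101.25, rounded up to 102, so 102 needed; 101 in favor. Not satisfied.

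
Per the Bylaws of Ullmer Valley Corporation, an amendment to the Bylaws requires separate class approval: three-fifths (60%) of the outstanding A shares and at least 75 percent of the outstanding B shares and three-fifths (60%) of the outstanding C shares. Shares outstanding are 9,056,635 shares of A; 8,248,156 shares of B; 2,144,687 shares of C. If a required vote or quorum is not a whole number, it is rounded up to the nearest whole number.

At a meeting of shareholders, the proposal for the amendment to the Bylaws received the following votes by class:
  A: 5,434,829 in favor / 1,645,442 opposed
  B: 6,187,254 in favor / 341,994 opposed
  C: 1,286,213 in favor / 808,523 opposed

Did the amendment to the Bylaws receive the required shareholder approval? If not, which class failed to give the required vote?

A: 3/5 of 9056635 = 5433981; 5,433,981 required, 5,434,829 in favor — approved.
B: 3/4 of 8248156 = 6186117; 6,186,117 required, 6,187,254 in favor — approved.
C: 3/5 of 2144687 = 1286812.20, rounded up to 1286813; 1,286,813 required, 1,286,213 in favor — not approved.

Not approved — the C shares did not give the required vote.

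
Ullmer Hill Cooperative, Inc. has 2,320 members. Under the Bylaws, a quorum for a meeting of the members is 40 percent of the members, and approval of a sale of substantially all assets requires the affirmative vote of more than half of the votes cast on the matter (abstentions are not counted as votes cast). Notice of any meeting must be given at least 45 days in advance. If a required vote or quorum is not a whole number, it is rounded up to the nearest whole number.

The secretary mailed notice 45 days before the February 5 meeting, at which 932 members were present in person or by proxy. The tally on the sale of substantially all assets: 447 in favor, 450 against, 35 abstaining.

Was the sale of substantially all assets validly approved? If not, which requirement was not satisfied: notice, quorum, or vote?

Invalid — vote requirement not satisfied.

Notice: 45 days given; 45 required. Satisfied.
Quorum: 40% of 2,320 = 928; 932 present. Satisfied.
Vote: requires a majority of the votes cast (932 − 35 abstaining = 897); a majority of 897 is 449, so 449 needed; 447 in favor. Not satisfied.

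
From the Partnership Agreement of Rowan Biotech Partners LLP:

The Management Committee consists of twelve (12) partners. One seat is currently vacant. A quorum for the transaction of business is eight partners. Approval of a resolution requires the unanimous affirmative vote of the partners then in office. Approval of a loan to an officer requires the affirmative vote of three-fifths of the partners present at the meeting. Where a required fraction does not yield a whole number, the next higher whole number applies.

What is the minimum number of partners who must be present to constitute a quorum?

The quorum is fixed at 8.

8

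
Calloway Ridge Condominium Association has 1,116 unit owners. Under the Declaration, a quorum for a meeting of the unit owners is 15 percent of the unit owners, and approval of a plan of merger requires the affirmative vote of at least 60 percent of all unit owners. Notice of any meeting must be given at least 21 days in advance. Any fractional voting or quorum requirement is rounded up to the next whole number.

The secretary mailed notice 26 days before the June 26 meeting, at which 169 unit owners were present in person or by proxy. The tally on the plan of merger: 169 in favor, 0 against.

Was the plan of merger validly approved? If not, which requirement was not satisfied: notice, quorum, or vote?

Invalid — vote requirement not satisfied.

Notice: 26 days given; 21 required. Satisfied.
Quorum: 15% of 1,116 = 167.40, rounded up to 168; 169 present. Satisfied.
Vote: requires three-fifths of all unit owners (1,116); 3/5 of 1116 = 669.60, rounded up to 670, so 670 needed; 169 in favor. Not satisfied.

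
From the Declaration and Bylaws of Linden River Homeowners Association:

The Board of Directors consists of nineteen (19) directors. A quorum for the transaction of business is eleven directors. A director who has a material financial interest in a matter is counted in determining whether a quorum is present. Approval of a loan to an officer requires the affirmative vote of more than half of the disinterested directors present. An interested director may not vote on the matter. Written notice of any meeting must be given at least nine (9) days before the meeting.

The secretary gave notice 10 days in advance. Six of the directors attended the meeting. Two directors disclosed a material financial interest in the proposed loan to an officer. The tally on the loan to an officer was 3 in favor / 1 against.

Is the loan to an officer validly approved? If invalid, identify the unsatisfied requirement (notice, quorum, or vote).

Invalid — quorum requirement not satisfied.

Notice: 10 days given; 9 required (10 ≥ 9). Satisfied.
Quorum: 6 present (interested directors count toward quorum); quorum is 11. Not satisfied.
Vote: the loan to an officer requires a majority of the disinterested directors present (6 − 2 = 4). A majority of 4 is 3, so 3 affirmative votes are needed; 3 voted in favor. Satisfied. (Moot — without a quorum no business can be validly transacted.)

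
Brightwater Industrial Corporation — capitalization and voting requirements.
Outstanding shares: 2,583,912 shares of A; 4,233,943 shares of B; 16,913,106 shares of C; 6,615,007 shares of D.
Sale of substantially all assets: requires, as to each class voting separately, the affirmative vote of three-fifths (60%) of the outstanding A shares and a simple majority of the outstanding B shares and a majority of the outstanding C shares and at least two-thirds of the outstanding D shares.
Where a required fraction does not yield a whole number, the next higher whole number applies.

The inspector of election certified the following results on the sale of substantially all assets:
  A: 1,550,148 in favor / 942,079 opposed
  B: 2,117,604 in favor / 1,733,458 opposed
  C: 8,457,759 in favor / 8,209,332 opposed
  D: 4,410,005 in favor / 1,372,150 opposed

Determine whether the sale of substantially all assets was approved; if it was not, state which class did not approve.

A: 3/5 of 2583912 = 1550347.20, rounded up to 1550348; 1,550,348 required, 1,550,148 in favor — not approved.
B: a majority of 4233943 is 2116972; 2,116,972 required, 2,117,604 in favor — approved.
C: a majority of 16913106 is 8456554; 8,456,554 required, 8,457,759 in favor — approved.
D: 2/3 of 6615007 = 4410004.67, rounded up to 4410005; 4,410,005 required, 4,410,005 in favor — approved.

Not approved — the A shares did not give the required vote.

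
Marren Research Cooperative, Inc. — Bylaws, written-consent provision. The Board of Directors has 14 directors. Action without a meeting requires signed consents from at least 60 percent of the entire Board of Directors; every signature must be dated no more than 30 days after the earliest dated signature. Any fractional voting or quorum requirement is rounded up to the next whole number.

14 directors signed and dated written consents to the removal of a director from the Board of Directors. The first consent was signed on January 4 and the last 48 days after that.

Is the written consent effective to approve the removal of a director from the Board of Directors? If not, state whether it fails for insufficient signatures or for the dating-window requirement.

Not effective — dating-window requirement not satisfied.

Signatures required: at least 60 percent of 14 — 3/5 of 14 = 8.40, rounded up to 9, so 9 needed; 14 signed. Sufficient.
Dating window: the latest signature is 48 days after the earliest; the limit is 30 days. Outside the window.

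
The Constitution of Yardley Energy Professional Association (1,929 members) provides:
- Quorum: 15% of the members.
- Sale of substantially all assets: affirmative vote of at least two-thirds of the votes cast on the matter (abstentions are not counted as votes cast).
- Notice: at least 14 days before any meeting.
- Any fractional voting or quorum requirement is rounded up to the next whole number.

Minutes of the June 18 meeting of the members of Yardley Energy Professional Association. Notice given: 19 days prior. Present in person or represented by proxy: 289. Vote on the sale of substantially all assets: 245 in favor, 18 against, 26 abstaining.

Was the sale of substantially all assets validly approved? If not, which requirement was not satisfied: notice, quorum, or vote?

Notice: 19 days given; 14 required. Satisfied.
Quorum: 15% of 1,929 = 289.35, rounded up to 290; 289 present. Not satisfied.
Vote: requires two-thirds of the votes cast (289 − 26 abstaining = 263); 2/3 of 263 = 175.33, rounded up to 176, so 176 needed; 245 in favor. Satisfied.

Invalid — quorum requirement not satisfied.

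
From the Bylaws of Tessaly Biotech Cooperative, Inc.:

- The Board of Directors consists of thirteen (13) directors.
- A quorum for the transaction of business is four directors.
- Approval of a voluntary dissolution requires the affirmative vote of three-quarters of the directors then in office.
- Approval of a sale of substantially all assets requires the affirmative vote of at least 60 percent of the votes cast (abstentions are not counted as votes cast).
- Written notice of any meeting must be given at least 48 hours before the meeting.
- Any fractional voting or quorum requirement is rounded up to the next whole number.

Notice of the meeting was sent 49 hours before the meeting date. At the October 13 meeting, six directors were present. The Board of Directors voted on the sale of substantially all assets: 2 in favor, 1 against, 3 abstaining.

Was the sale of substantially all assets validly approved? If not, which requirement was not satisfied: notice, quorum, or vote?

Notice: 49 hours given; 48 required (49 ≥ 48). Satisfied.
Quorum: 6 present; quorum is 4. Satisfied.
Vote: the sale of substantially all assets requires three-fifths of the votes cast (6 present − 3 abstaining = 3). 3/5 of 3 = 1.80, rounded up to 2, so 2 affirmative votes are needed; 2 voted in favor. Satisfied.

Valid — all requirements satisfied.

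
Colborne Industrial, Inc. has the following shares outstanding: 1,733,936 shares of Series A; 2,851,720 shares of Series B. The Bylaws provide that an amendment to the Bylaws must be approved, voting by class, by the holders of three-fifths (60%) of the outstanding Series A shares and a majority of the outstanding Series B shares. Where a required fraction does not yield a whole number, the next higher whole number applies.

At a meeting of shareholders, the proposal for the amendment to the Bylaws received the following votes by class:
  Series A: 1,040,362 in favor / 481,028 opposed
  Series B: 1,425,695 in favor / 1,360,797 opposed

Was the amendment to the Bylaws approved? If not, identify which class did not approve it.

Series A: 3/5 of 1733936 = 1040361.60, rounded up to 1040362; 1,040,362 required, 1,040,362 in favor — approved.
Series B: a majority of 2851720 is 1425861; 1,425,861 required, 1,425,695 in favor — not approved.

Not approved — the Series B shares did not give the required vote.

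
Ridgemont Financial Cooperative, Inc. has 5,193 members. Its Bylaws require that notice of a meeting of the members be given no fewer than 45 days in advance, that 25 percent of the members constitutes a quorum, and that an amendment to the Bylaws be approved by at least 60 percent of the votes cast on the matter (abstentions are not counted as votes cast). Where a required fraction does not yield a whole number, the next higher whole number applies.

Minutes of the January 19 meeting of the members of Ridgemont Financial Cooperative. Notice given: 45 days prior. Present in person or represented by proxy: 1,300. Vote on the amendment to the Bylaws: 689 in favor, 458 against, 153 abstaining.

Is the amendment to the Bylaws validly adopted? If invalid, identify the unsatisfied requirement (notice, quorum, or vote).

Valid — all requirements satisfied.

Notice: 45 days given; 45 required. Satisfied.
Quorum: 25% of 5,193 = 1,298.25, rounded up to 1,299; 1,300 present. Satisfied.
Vote: requires three-fifths of the votes cast (1,300 − 153 abstaining = 1,147); 3/5 of 1147 = 688.20, rounded up to 689, so 689 needed; 689 in favor. Satisfied.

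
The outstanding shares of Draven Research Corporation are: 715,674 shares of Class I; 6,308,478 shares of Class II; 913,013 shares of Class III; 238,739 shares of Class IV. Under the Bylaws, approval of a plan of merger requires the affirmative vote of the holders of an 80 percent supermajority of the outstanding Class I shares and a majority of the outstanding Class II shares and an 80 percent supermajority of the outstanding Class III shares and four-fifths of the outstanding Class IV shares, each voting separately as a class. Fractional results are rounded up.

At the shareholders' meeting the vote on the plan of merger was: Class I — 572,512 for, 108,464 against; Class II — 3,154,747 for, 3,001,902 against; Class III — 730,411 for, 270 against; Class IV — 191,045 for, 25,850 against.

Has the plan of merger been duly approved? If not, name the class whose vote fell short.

Class I: 4/5 of 715674 = 572539.20, rounded up to 572540; 572,540 required, 572,512 in favor — not approved.
Class II: a majority of 6308478 is 3154240; 3,154,240 required, 3,154,747 in favor — approved.
Class III: 4/5 of 913013 = 730410.40, rounded up to 730411; 730,411 required, 730,411 in favor — approved.
Class IV: 4/5 of 238739 = 190991.20, rounded up to 190992; 190,992 required, 191,045 in favor — approved.

Not approved — the Class I shares did not give the required vote.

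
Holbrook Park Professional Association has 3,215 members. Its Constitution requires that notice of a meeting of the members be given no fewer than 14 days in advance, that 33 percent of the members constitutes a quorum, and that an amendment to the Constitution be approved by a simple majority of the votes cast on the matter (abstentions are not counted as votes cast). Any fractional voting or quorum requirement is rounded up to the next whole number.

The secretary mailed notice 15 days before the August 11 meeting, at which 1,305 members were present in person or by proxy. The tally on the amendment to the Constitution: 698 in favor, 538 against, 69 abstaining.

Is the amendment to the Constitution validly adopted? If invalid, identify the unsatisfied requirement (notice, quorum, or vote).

Notice: 15 days given; 14 required. Satisfied.
Quorum: 33% of 3,215 = 1,060.95, rounded up to 1,061; 1,305 present. Satisfied.
Vote: requires a majority of the votes cast (1,305 − 69 abstaining = 1,236); a majority of 1236 is 619, so 619 needed; 698 in favor. Satisfied.

Valid — all requirements satisfied.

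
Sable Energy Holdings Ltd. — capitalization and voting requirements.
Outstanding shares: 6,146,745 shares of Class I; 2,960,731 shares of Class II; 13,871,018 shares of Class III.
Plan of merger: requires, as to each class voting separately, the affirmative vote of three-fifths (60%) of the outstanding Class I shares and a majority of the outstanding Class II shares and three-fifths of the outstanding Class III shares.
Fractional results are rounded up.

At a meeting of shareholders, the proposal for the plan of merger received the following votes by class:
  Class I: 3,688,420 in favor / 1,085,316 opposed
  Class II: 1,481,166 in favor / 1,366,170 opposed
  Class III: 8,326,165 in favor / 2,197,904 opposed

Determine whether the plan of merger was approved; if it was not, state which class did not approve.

Approved — every class gave the required vote.

Class I: 3/5 of 6146745 = 3688047; 3,688,047 required, 3,688,420 in favor — approved.
Class II: a majority of 2960731 is 1480366; 1,480,366 required, 1,481,166 in favor — approved.
Class III: 3/5 of 13871018 = 8322610.80, rounded up to 8322611; 8,322,611 required, 8,326,165 in favor — approved.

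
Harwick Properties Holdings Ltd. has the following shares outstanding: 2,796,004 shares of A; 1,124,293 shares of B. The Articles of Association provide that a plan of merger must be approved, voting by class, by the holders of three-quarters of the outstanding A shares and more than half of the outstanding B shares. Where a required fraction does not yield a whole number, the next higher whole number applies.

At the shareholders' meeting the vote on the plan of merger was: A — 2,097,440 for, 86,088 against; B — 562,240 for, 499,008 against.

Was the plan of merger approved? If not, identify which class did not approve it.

Approved — every class gave the required vote.

A: 3/4 of 2796004 = 2097003; 2,097,003 required, 2,097,440 in favor — approved.
B: a majority of 1124293 is 562147; 562,147 required, 562,240 in favor — approved.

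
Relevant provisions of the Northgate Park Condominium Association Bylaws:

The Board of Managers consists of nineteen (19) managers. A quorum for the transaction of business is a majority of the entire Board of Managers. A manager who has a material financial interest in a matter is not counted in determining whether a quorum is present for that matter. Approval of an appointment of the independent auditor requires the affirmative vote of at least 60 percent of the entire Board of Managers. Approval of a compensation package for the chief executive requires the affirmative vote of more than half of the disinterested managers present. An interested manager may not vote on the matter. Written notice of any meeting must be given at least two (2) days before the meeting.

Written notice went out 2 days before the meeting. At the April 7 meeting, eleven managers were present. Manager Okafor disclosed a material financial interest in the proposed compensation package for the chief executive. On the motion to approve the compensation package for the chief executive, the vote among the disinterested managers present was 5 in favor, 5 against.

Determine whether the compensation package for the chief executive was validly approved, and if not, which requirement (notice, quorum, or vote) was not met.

Invalid — vote requirement not satisfied.

Notice: 2 days given; 2 required (2 ≥ 2). Satisfied.
Quorum: 11 present, but the 1 interested manager does not count, leaving 10. Quorum is 10. Satisfied.
Vote: the compensation package for the chief executive requires a majority of the disinterested managers present (11 − 1 = 10). A majority of 10 is 6, so 6 affirmative votes are needed; 5 voted in favor. Not satisfied.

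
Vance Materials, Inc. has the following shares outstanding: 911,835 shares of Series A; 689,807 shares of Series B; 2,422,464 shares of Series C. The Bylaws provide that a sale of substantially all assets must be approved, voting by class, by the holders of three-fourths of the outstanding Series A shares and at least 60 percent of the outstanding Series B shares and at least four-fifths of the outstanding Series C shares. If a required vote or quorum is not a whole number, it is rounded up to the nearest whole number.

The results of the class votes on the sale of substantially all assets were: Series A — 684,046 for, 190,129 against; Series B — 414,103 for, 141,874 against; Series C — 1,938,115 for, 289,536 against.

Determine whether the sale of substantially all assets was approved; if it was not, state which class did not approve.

Series A: 3/4 of 911835 = 683876.25, rounded up to 683877; 683,877 required, 684,046 in favor — approved.
Series B: 3/5 of 689807 = 413884.20, rounded up to 413885; 413,885 required, 414,103 in favor — approved.
Series C: 4/5 of 2422464 = 1937971.20, rounded up to 1937972; 1,937,972 required, 1,938,115 in favor — approved.

Approved — every class gave the required vote.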